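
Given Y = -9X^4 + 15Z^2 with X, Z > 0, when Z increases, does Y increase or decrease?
Y increases

Taking the partial derivative:
∂Y/∂Z = 30Z

∂Y/∂Z = 30Z > 0 (assuming positive values)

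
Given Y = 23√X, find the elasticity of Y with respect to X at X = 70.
Elasticity = 1/2

Elasticity = (dY/dX) · (X/Y)

dY/dX = 23/(2·√X)
At X = 70: dY/dX = 23·√70/140, Y = 23·√70

Elasticity = (23·√70/140) · (70 / (23·√70)) = 1/2

Interpretation: for a small percentage change in X, the percentage change in Y is approximately 0.50 times as large.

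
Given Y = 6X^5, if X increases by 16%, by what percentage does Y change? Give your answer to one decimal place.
110.0%

For Y = 6X^5:
If X → X(1 + 0.16)
Then Y → Y · (1 + 0.16)^5
     ≈ Y · 2.1003

Percentage change = ((1 + 0.16)^5 − 1) × 100% ≈ 110.0%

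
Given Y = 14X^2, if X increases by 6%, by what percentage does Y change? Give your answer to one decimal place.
12.4%

For Y = 14X^2:
If X → X(1 + 0.06)
Then Y → Y · (1 + 0.06)^2
     = Y · 1.1236

Percentage change = ((1 + 0.06)^2 − 1) × 100% ≈ 12.4%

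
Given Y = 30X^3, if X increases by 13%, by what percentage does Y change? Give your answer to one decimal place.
44.3%

For Y = 30X^3:
If X → X(1 + 0.13)
Then Y → Y · (1 + 0.13)^3
     ≈ Y · 1.4429

Percentage change = ((1 + 0.13)^3 − 1) × 100% ≈ 44.3%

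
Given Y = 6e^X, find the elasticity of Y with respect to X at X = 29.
Elasticity = 29

Elasticity = (dY/dX) · (X/Y)

dY/dX = 6·e^X
At X = 29: dY/dX = 6·e^29, Y = 6·e^29

Elasticity = (6·e^29) · (29 / (6·e^29)) = 29

Interpretation: for a small percentage change in X, the percentage change in Y is approximately 29.00 times as large.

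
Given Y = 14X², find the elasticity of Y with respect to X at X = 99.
Elasticity = 2

Elasticity = (dY/dX) · (X/Y)

dY/dX = 28·X
At X = 99: dY/dX = 2772, Y = 137214

Elasticity = 2772 · (99 / 137214) = 2

Interpretation: for a small percentage change in X, the percentage change in Y is approximately 2.00 times as large.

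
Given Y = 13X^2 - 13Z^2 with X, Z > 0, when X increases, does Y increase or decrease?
Y increases

Taking the partial derivative:
∂Y/∂X = 26X

∂Y/∂X = 26X > 0 (assuming positive values)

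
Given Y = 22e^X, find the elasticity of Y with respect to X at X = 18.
Elasticity = 18

Elasticity = (dY/dX) · (X/Y)

dY/dX = 22·e^X
At X = 18: dY/dX = 22·e^18, Y = 22·e^18

Elasticity = (22·e^18) · (18 / (22·e^18)) = 18

Interpretation: for a small percentage change in X, the percentage change in Y is approximately 18.00 times as large.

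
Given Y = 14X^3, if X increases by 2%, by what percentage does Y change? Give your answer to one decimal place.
6.1%

For Y = 14X^3:
If X → X(1 + 0.02)
Then Y → Y · (1 + 0.02)^3
     ≈ Y · 1.0612

Percentage change = ((1 + 0.02)^3 − 1) × 100% ≈ 6.1%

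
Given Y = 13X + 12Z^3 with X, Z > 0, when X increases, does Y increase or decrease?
Y increases

Taking the partial derivative:
∂Y/∂X = 13

∂Y/∂X = 13 > 0 (assuming positive values)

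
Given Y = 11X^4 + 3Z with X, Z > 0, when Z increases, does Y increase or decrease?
Y increases

Taking the partial derivative:
∂Y/∂Z = 3

∂Y/∂Z = 3 > 0 (assuming positive values)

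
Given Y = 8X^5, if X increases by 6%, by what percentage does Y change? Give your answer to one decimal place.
33.8%

For Y = 8X^5:
If X → X(1 + 0.06)
Then Y → Y · (1 + 0.06)^5
     ≈ Y · 1.3382

Percentage change = ((1 + 0.06)^5 − 1) × 100% ≈ 33.8%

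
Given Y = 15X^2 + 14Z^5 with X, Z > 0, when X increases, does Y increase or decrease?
Y increases

Taking the partial derivative:
∂Y/∂X = 30X

∂Y/∂X = 30X > 0 (assuming positive values)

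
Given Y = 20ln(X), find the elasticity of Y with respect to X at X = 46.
Elasticity = 1/ln(46) ≈ 0.2612

Elasticity = (dY/dX) · (X/Y)

dY/dX = 20/X
At X = 46: dY/dX = 10/23, Y = 20·ln(46)

Elasticity = (10/23) · (46 / (20·ln(46))) = 1/ln(46) ≈ 0.2612

Interpretation: for a small percentage change in X, the percentage change in Y is approximately 0.26 times as large.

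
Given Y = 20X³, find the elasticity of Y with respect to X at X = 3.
Elasticity = 3

Elasticity = (dY/dX) · (X/Y)

dY/dX = 60·X²
At X = 3: dY/dX = 540, Y = 540

Elasticity = 540 · (3 / 540) = 3

Interpretation: for a small percentage change in X, the percentage change in Y is approximately 3.00 times as large.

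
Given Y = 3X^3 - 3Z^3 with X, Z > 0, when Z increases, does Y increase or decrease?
Y decreases

Taking the partial derivative:
∂Y/∂Z = -9Z^2

∂Y/∂Z = -9Z^2 < 0 (assuming positive values)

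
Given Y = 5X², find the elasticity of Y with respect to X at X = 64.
Elasticity = 2

Elasticity = (dY/dX) · (X/Y)

dY/dX = 10·X
At X = 64: dY/dX = 640, Y = 20480

Elasticity = 640 · (64 / 20480) = 2

Interpretation: for a small percentage change in X, the percentage change in Y is approximately 2.00 times as large.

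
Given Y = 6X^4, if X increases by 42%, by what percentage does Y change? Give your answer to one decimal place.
306.6%

For Y = 6X^4:
If X → X(1 + 0.42)
Then Y → Y · (1 + 0.42)^4
     ≈ Y · 4.0659

Percentage change = ((1 + 0.42)^4 − 1) × 100% ≈ 306.6%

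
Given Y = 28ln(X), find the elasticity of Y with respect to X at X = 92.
Elasticity = 1/ln(92) ≈ 0.2212

Elasticity = (dY/dX) · (X/Y)

dY/dX = 28/X
At X = 92: dY/dX = 7/23, Y = 28·ln(92)

Elasticity = (7/23) · (92 / (28·ln(92))) = 1/ln(92) ≈ 0.2212

Interpretation: for a small percentage change in X, the percentage change in Y is approximately 0.22 times as large.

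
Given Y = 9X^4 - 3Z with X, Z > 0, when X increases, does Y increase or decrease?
Y increases

Taking the partial derivative:
∂Y/∂X = 36X^3

∂Y/∂X = 36X^3 > 0 (assuming positive values)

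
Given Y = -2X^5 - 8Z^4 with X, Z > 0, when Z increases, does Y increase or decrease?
Y decreases

Taking the partial derivative:
∂Y/∂Z = -32Z^3

∂Y/∂Z = -32Z^3 < 0 (assuming positive values)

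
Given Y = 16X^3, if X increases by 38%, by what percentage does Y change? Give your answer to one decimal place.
162.8%

For Y = 16X^3:
If X → X(1 + 0.38)
Then Y → Y · (1 + 0.38)^3
     ≈ Y · 2.6281

Percentage change = ((1 + 0.38)^3 − 1) × 100% ≈ 162.8%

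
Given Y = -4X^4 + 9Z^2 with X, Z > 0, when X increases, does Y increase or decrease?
Y decreases

Taking the partial derivative:
∂Y/∂X = -16X^3

∂Y/∂X = -16X^3 < 0 (assuming positive values)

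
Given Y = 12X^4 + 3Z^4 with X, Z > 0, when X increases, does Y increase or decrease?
Y increases

Taking the partial derivative:
∂Y/∂X = 48X^3

∂Y/∂X = 48X^3 > 0 (assuming positive values)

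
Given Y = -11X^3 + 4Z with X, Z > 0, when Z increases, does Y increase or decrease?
Y increases

Taking the partial derivative:
∂Y/∂Z = 4

∂Y/∂Z = 4 > 0 (assuming positive values)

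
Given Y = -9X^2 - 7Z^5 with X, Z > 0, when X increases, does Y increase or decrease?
Y decreases

Taking the partial derivative:
∂Y/∂X = -18X

∂Y/∂X = -18X < 0 (assuming positive values)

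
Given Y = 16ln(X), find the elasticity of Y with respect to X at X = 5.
Elasticity = 1/ln(5) ≈ 0.6213

Elasticity = (dY/dX) · (X/Y)

dY/dX = 16/X
At X = 5: dY/dX = 16/5, Y = 16·ln(5)

Elasticity = (16/5) · (5 / (16·ln(5))) = 1/ln(5) ≈ 0.6213

Interpretation: for a small percentage change in X, the percentage change in Y is approximately 0.62 times as large.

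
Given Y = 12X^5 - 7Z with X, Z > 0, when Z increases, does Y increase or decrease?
Y decreases

Taking the partial derivative:
∂Y/∂Z = -7

∂Y/∂Z = -7 < 0 (assuming positive values)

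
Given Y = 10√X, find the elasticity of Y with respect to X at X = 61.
Elasticity = 1/2

Elasticity = (dY/dX) · (X/Y)

dY/dX = 5/√X
At X = 61: dY/dX = 5·√61/61, Y = 10·√61

Elasticity = (5·√61/61) · (61 / (10·√61)) = 1/2

Interpretation: for a small percentage change in X, the percentage change in Y is approximately 0.50 times as large.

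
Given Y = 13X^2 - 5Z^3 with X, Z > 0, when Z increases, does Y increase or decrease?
Y decreases

Taking the partial derivative:
∂Y/∂Z = -15Z^2

∂Y/∂Z = -15Z^2 < 0 (assuming positive values)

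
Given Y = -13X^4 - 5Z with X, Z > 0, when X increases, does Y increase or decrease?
Y decreases

Taking the partial derivative:
∂Y/∂X = -52X^3

∂Y/∂X = -52X^3 < 0 (assuming positive values)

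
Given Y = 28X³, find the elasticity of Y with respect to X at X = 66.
Elasticity = 3

Elasticity = (dY/dX) · (X/Y)

dY/dX = 84·X²
At X = 66: dY/dX = 365904, Y = 8049888

Elasticity = 365904 · (66 / 8049888) = 3

Interpretation: for a small percentage change in X, the percentage change in Y is approximately 3.00 times as large.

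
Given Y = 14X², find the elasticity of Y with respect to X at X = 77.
Elasticity = 2

Elasticity = (dY/dX) · (X/Y)

dY/dX = 28·X
At X = 77: dY/dX = 2156, Y = 83006

Elasticity = 2156 · (77 / 83006) = 2

Interpretation: for a small percentage change in X, the percentage change in Y is approximately 2.00 times as large.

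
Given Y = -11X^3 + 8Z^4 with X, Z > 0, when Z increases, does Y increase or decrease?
Y increases

Taking the partial derivative:
∂Y/∂Z = 32Z^3

∂Y/∂Z = 32Z^3 > 0 (assuming positive values)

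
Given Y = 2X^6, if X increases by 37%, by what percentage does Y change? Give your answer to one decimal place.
561.2%

For Y = 2X^6:
If X → X(1 + 0.37)
Then Y → Y · (1 + 0.37)^6
     ≈ Y · 6.6119

Percentage change = ((1 + 0.37)^6 − 1) × 100% ≈ 561.2%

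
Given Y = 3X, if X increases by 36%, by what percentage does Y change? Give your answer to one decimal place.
36.0%

For Y = 3X:
If X → X(1 + 0.36)
Then Y → Y · (1 + 0.36)^1
     = Y · 1.3600

Percentage change = ((1 + 0.36)^1 − 1) × 100% = 36.0%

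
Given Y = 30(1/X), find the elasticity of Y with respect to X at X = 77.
Elasticity = -1

Elasticity = (dY/dX) · (X/Y)

dY/dX = -30/X²
At X = 77: dY/dX = -30/5929, Y = 30/77

Elasticity = (-30/5929) · (77 / (30/77)) = -1

Interpretation: for a small percentage change in X, the percentage change in Y is approximately -1.00 times as large.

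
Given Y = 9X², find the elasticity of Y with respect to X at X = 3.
Elasticity = 2

Elasticity = (dY/dX) · (X/Y)

dY/dX = 18·X
At X = 3: dY/dX = 54, Y = 81

Elasticity = 54 · (3 / 81) = 2

Interpretation: for a small percentage change in X, the percentage change in Y is approximately 2.00 times as large.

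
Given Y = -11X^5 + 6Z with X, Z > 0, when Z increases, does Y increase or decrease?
Y increases

Taking the partial derivative:
∂Y/∂Z = 6

∂Y/∂Z = 6 > 0 (assuming positive values)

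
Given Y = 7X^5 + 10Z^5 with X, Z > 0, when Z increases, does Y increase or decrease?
Y increases

Taking the partial derivative:
∂Y/∂Z = 50Z^4

∂Y/∂Z = 50Z^4 > 0 (assuming positive values)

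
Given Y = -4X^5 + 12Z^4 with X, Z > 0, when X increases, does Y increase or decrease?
Y decreases

Taking the partial derivative:
∂Y/∂X = -20X^4

∂Y/∂X = -20X^4 < 0 (assuming positive values)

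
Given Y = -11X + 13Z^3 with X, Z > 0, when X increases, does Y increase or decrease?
Y decreases

Taking the partial derivative:
∂Y/∂X = -11

∂Y/∂X = -11 < 0 (assuming positive values)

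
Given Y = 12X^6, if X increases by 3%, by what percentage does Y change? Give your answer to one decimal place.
19.4%

For Y = 12X^6:
If X → X(1 + 0.03)
Then Y → Y · (1 + 0.03)^6
     ≈ Y · 1.1941

Percentage change = ((1 + 0.03)^6 − 1) × 100% ≈ 19.4%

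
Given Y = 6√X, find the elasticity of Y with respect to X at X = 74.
Elasticity = 1/2

Elasticity = (dY/dX) · (X/Y)

dY/dX = 3/√X
At X = 74: dY/dX = 3·√74/74, Y = 6·√74

Elasticity = (3·√74/74) · (74 / (6·√74)) = 1/2

Interpretation: for a small percentage change in X, the percentage change in Y is approximately 0.50 times as large.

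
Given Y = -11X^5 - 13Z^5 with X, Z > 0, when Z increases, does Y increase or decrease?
Y decreases

Taking the partial derivative:
∂Y/∂Z = -65Z^4

∂Y/∂Z = -65Z^4 < 0 (assuming positive values)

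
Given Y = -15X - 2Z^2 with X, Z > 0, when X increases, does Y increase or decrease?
Y decreases

Taking the partial derivative:
∂Y/∂X = -15

∂Y/∂X = -15 < 0 (assuming positive values)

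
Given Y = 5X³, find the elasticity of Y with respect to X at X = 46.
Elasticity = 3

Elasticity = (dY/dX) · (X/Y)

dY/dX = 15·X²
At X = 46: dY/dX = 31740, Y = 486680

Elasticity = 31740 · (46 / 486680) = 3

Interpretation: for a small percentage change in X, the percentage change in Y is approximately 3.00 times as large.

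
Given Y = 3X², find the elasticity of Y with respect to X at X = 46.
Elasticity = 2

Elasticity = (dY/dX) · (X/Y)

dY/dX = 6·X
At X = 46: dY/dX = 276, Y = 6348

Elasticity = 276 · (46 / 6348) = 2

Interpretation: for a small percentage change in X, the percentage change in Y is approximately 2.00 times as large.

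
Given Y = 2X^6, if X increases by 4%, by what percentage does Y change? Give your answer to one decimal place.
26.5%

For Y = 2X^6:
If X → X(1 + 0.04)
Then Y → Y · (1 + 0.04)^6
     ≈ Y · 1.2653

Percentage change = ((1 + 0.04)^6 − 1) × 100% ≈ 26.5%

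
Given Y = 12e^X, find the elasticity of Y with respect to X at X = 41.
Elasticity = 41

Elasticity = (dY/dX) · (X/Y)

dY/dX = 12·e^X
At X = 41: dY/dX = 12·e^41, Y = 12·e^41

Elasticity = (12·e^41) · (41 / (12·e^41)) = 41

Interpretation: for a small percentage change in X, the percentage change in Y is approximately 41.00 times as large.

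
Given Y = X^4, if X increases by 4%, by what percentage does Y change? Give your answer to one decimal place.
17.0%

For Y = X^4:
If X → X(1 + 0.04)
Then Y → Y · (1 + 0.04)^4
     ≈ Y · 1.1699

Percentage change = ((1 + 0.04)^4 − 1) × 100% ≈ 17.0%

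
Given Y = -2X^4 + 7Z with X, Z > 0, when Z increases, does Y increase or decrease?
Y increases

Taking the partial derivative:
∂Y/∂Z = 7

∂Y/∂Z = 7 > 0 (assuming positive values)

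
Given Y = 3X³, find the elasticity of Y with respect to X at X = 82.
Elasticity = 3

Elasticity = (dY/dX) · (X/Y)

dY/dX = 9·X²
At X = 82: dY/dX = 60516, Y = 1654104

Elasticity = 60516 · (82 / 1654104) = 3

Interpretation: for a small percentage change in X, the percentage change in Y is approximately 3.00 times as large.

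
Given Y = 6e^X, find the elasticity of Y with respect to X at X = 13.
Elasticity = 13

Elasticity = (dY/dX) · (X/Y)

dY/dX = 6·e^X
At X = 13: dY/dX = 6·e^13, Y = 6·e^13

Elasticity = (6·e^13) · (13 / (6·e^13)) = 13

Interpretation: for a small percentage change in X, the percentage change in Y is approximately 13.00 times as large.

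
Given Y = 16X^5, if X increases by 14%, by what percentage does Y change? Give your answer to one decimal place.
92.5%

For Y = 16X^5:
If X → X(1 + 0.14)
Then Y → Y · (1 + 0.14)^5
     ≈ Y · 1.9254

Percentage change = ((1 + 0.14)^5 − 1) × 100% ≈ 92.5%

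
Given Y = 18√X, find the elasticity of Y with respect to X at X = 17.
Elasticity = 1/2

Elasticity = (dY/dX) · (X/Y)

dY/dX = 9/√X
At X = 17: dY/dX = 9·√17/17, Y = 18·√17

Elasticity = (9·√17/17) · (17 / (18·√17)) = 1/2

Interpretation: for a small percentage change in X, the percentage change in Y is approximately 0.50 times as large.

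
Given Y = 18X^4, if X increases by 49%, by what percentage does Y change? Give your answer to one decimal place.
392.9%

For Y = 18X^4:
If X → X(1 + 0.49)
Then Y → Y · (1 + 0.49)^4
     ≈ Y · 4.9288

Percentage change = ((1 + 0.49)^4 − 1) × 100% ≈ 392.9%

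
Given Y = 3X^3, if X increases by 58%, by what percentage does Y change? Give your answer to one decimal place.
294.4%

For Y = 3X^3:
If X → X(1 + 0.58)
Then Y → Y · (1 + 0.58)^3
     ≈ Y · 3.9443

Percentage change = ((1 + 0.58)^3 − 1) × 100% ≈ 294.4%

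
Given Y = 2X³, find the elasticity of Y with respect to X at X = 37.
Elasticity = 3

Elasticity = (dY/dX) · (X/Y)

dY/dX = 6·X²
At X = 37: dY/dX = 8214, Y = 101306

Elasticity = 8214 · (37 / 101306) = 3

Interpretation: for a small percentage change in X, the percentage change in Y is approximately 3.00 times as large.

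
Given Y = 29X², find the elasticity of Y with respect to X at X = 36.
Elasticity = 2

Elasticity = (dY/dX) · (X/Y)

dY/dX = 58·X
At X = 36: dY/dX = 2088, Y = 37584

Elasticity = 2088 · (36 / 37584) = 2

Interpretation: for a small percentage change in X, the percentage change in Y is approximately 2.00 times as large.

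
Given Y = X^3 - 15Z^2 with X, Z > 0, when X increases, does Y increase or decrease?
Y increases

Taking the partial derivative:
∂Y/∂X = 3X^2

∂Y/∂X = 3X^2 > 0 (assuming positive values)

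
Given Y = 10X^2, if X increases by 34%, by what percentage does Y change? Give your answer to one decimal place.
79.6%

For Y = 10X^2:
If X → X(1 + 0.34)
Then Y → Y · (1 + 0.34)^2
     = Y · 1.7956

Percentage change = ((1 + 0.34)^2 − 1) × 100% ≈ 79.6%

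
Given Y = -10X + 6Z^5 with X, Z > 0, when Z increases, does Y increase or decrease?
Y increases

Taking the partial derivative:
∂Y/∂Z = 30Z^4

∂Y/∂Z = 30Z^4 > 0 (assuming positive values)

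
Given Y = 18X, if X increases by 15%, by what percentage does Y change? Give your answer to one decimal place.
15.0%

For Y = 18X:
If X → X(1 + 0.15)
Then Y → Y · (1 + 0.15)^1
     = Y · 1.1500

Percentage change = ((1 + 0.15)^1 − 1) × 100% = 15.0%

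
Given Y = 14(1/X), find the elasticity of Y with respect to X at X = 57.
Elasticity = -1

Elasticity = (dY/dX) · (X/Y)

dY/dX = -14/X²
At X = 57: dY/dX = -14/3249, Y = 14/57

Elasticity = (-14/3249) · (57 / (14/57)) = -1

Interpretation: for a small percentage change in X, the percentage change in Y is approximately -1.00 times as large.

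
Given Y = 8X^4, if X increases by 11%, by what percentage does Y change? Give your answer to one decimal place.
51.8%

For Y = 8X^4:
If X → X(1 + 0.11)
Then Y → Y · (1 + 0.11)^4
     ≈ Y · 1.5181

Percentage change = ((1 + 0.11)^4 − 1) × 100% ≈ 51.8%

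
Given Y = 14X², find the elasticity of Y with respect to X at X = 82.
Elasticity = 2

Elasticity = (dY/dX) · (X/Y)

dY/dX = 28·X
At X = 82: dY/dX = 2296, Y = 94136

Elasticity = 2296 · (82 / 94136) = 2

Interpretation: for a small percentage change in X, the percentage change in Y is approximately 2.00 times as large.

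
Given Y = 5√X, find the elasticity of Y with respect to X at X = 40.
Elasticity = 1/2

Elasticity = (dY/dX) · (X/Y)

dY/dX = 5/(2·√X)
At X = 40: dY/dX = √10/8, Y = 10·√10

Elasticity = (√10/8) · (40 / (10·√10)) = 1/2

Interpretation: for a small percentage change in X, the percentage change in Y is approximately 0.50 times as large.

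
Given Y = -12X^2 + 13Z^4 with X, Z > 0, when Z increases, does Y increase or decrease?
Y increases

Taking the partial derivative:
∂Y/∂Z = 52Z^3

∂Y/∂Z = 52Z^3 > 0 (assuming positive values)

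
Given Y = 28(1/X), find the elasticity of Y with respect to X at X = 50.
Elasticity = -1

Elasticity = (dY/dX) · (X/Y)

dY/dX = -28/X²
At X = 50: dY/dX = -7/625, Y = 14/25

Elasticity = (-7/625) · (50 / (14/25)) = -1

Interpretation: for a small percentage change in X, the percentage change in Y is approximately -1.00 times as large.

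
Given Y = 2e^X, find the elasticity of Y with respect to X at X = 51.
Elasticity = 51

Elasticity = (dY/dX) · (X/Y)

dY/dX = 2·e^X
At X = 51: dY/dX = 2·e^51, Y = 2·e^51

Elasticity = (2·e^51) · (51 / (2·e^51)) = 51

Interpretation: for a small percentage change in X, the percentage change in Y is approximately 51.00 times as large.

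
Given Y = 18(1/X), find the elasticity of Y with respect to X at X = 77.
Elasticity = -1

Elasticity = (dY/dX) · (X/Y)

dY/dX = -18/X²
At X = 77: dY/dX = -18/5929, Y = 18/77

Elasticity = (-18/5929) · (77 / (18/77)) = -1

Interpretation: for a small percentage change in X, the percentage change in Y is approximately -1.00 times as large.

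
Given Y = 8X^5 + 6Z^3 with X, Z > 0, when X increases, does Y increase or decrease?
Y increases

Taking the partial derivative:
∂Y/∂X = 40X^4

∂Y/∂X = 40X^4 > 0 (assuming positive values)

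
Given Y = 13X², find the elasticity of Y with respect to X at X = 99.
Elasticity = 2

Elasticity = (dY/dX) · (X/Y)

dY/dX = 26·X
At X = 99: dY/dX = 2574, Y = 127413

Elasticity = 2574 · (99 / 127413) = 2

Interpretation: for a small percentage change in X, the percentage change in Y is approximately 2.00 times as large.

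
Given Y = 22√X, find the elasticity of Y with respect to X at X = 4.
Elasticity = 1/2

Elasticity = (dY/dX) · (X/Y)

dY/dX = 11/√X
At X = 4: dY/dX = 11/2, Y = 44

Elasticity = (11/2) · (4 / 44) = 1/2

Interpretation: for a small percentage change in X, the percentage change in Y is approximately 0.50 times as large.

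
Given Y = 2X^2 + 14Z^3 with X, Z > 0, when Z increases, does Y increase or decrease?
Y increases

Taking the partial derivative:
∂Y/∂Z = 42Z^2

∂Y/∂Z = 42Z^2 > 0 (assuming positive values)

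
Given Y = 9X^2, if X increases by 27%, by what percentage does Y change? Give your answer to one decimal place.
61.3%

For Y = 9X^2:
If X → X(1 + 0.27)
Then Y → Y · (1 + 0.27)^2
     = Y · 1.6129

Percentage change = ((1 + 0.27)^2 − 1) × 100% ≈ 61.3%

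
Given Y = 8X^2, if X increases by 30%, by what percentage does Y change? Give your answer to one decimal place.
69.0%

For Y = 8X^2:
If X → X(1 + 0.3)
Then Y → Y · (1 + 0.3)^2
     = Y · 1.6900

Percentage change = ((1 + 0.3)^2 − 1) × 100% = 69.0%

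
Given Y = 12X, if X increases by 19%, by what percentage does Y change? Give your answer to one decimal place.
19.0%

For Y = 12X:
If X → X(1 + 0.19)
Then Y → Y · (1 + 0.19)^1
     = Y · 1.1900

Percentage change = ((1 + 0.19)^1 − 1) × 100% = 19.0%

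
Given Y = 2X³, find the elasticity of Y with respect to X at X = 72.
Elasticity = 3

Elasticity = (dY/dX) · (X/Y)

dY/dX = 6·X²
At X = 72: dY/dX = 31104, Y = 746496

Elasticity = 31104 · (72 / 746496) = 3

Interpretation: for a small percentage change in X, the percentage change in Y is approximately 3.00 times as large.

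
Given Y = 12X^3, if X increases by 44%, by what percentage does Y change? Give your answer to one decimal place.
198.6%

For Y = 12X^3:
If X → X(1 + 0.44)
Then Y → Y · (1 + 0.44)^3
     ≈ Y · 2.9860

Percentage change = ((1 + 0.44)^3 − 1) × 100% ≈ 198.6%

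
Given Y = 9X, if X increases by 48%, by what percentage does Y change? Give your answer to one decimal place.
48.0%

For Y = 9X:
If X → X(1 + 0.48)
Then Y → Y · (1 + 0.48)^1
     = Y · 1.4800

Percentage change = ((1 + 0.48)^1 − 1) × 100% = 48.0%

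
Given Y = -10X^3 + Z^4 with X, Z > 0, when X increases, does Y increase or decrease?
Y decreases

Taking the partial derivative:
∂Y/∂X = -30X^2

∂Y/∂X = -30X^2 < 0 (assuming positive values)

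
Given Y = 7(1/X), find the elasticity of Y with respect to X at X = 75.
Elasticity = -1

Elasticity = (dY/dX) · (X/Y)

dY/dX = -7/X²
At X = 75: dY/dX = -7/5625, Y = 7/75

Elasticity = (-7/5625) · (75 / (7/75)) = -1

Interpretation: for a small percentage change in X, the percentage change in Y is approximately -1.00 times as large.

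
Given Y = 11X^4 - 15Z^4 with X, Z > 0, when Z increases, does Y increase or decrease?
Y decreases

Taking the partial derivative:
∂Y/∂Z = -60Z^3

∂Y/∂Z = -60Z^3 < 0 (assuming positive values)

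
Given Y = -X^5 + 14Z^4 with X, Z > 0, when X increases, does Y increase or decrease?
Y decreases

Taking the partial derivative:
∂Y/∂X = -5X^4

∂Y/∂X = -5X^4 < 0 (assuming positive values)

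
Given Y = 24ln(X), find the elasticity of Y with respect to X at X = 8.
Elasticity = 1/ln(8) ≈ 0.4809

Elasticity = (dY/dX) · (X/Y)

dY/dX = 24/X
At X = 8: dY/dX = 3, Y = 24·ln(8)

Elasticity = 3 · (8 / (24·ln(8))) = 1/ln(8) ≈ 0.4809

Interpretation: for a small percentage change in X, the percentage change in Y is approximately 0.48 times as large.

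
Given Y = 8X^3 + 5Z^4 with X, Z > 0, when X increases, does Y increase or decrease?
Y increases

Taking the partial derivative:
∂Y/∂X = 24X^2

∂Y/∂X = 24X^2 > 0 (assuming positive values)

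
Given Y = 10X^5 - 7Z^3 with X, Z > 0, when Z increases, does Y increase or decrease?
Y decreases

Taking the partial derivative:
∂Y/∂Z = -21Z^2

∂Y/∂Z = -21Z^2 < 0 (assuming positive values)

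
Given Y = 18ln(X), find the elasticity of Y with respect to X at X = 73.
Elasticity = 1/ln(73) ≈ 0.2331

Elasticity = (dY/dX) · (X/Y)

dY/dX = 18/X
At X = 73: dY/dX = 18/73, Y = 18·ln(73)

Elasticity = (18/73) · (73 / (18·ln(73))) = 1/ln(73) ≈ 0.2331

Interpretation: for a small percentage change in X, the percentage change in Y is approximately 0.23 times as large.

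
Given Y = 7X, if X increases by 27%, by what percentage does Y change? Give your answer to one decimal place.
27.0%

For Y = 7X:
If X → X(1 + 0.27)
Then Y → Y · (1 + 0.27)^1
     = Y · 1.2700

Percentage change = ((1 + 0.27)^1 − 1) × 100% = 27.0%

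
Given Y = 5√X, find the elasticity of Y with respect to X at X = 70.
Elasticity = 1/2

Elasticity = (dY/dX) · (X/Y)

dY/dX = 5/(2·√X)
At X = 70: dY/dX = √70/28, Y = 5·√70

Elasticity = (√70/28) · (70 / (5·√70)) = 1/2

Interpretation: for a small percentage change in X, the percentage change in Y is approximately 0.50 times as large.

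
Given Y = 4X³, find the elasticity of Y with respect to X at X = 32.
Elasticity = 3

Elasticity = (dY/dX) · (X/Y)

dY/dX = 12·X²
At X = 32: dY/dX = 12288, Y = 131072

Elasticity = 12288 · (32 / 131072) = 3

Interpretation: for a small percentage change in X, the percentage change in Y is approximately 3.00 times as large.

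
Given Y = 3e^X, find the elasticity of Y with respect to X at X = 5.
Elasticity = 5

Elasticity = (dY/dX) · (X/Y)

dY/dX = 3·e^X
At X = 5: dY/dX = 3·e^5, Y = 3·e^5

Elasticity = (3·e^5) · (5 / (3·e^5)) = 5

Interpretation: for a small percentage change in X, the percentage change in Y is approximately 5.00 times as large.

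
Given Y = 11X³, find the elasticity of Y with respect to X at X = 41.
Elasticity = 3

Elasticity = (dY/dX) · (X/Y)

dY/dX = 33·X²
At X = 41: dY/dX = 55473, Y = 758131

Elasticity = 55473 · (41 / 758131) = 3

Interpretation: for a small percentage change in X, the percentage change in Y is approximately 3.00 times as large.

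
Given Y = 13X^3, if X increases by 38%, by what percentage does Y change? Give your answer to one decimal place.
162.8%

For Y = 13X^3:
If X → X(1 + 0.38)
Then Y → Y · (1 + 0.38)^3
     ≈ Y · 2.6281

Percentage change = ((1 + 0.38)^3 − 1) × 100% ≈ 162.8%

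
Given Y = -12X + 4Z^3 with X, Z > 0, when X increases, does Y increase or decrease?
Y decreases

Taking the partial derivative:
∂Y/∂X = -12

∂Y/∂X = -12 < 0 (assuming positive values)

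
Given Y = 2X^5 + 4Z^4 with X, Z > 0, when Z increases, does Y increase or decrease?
Y increases

Taking the partial derivative:
∂Y/∂Z = 16Z^3

∂Y/∂Z = 16Z^3 > 0 (assuming positive values)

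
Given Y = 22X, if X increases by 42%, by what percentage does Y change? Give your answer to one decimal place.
42.0%

For Y = 22X:
If X → X(1 + 0.42)
Then Y → Y · (1 + 0.42)^1
     = Y · 1.4200

Percentage change = ((1 + 0.42)^1 − 1) × 100% = 42.0%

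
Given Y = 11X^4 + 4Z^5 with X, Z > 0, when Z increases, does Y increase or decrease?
Y increases

Taking the partial derivative:
∂Y/∂Z = 20Z^4

∂Y/∂Z = 20Z^4 > 0 (assuming positive values)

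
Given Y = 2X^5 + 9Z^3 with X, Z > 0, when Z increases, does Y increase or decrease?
Y increases

Taking the partial derivative:
∂Y/∂Z = 27Z^2

∂Y/∂Z = 27Z^2 > 0 (assuming positive values)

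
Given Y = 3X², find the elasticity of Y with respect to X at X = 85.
Elasticity = 2

Elasticity = (dY/dX) · (X/Y)

dY/dX = 6·X
At X = 85: dY/dX = 510, Y = 21675

Elasticity = 510 · (85 / 21675) = 2

Interpretation: for a small percentage change in X, the percentage change in Y is approximately 2.00 times as large.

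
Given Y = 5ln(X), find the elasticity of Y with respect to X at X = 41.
Elasticity = 1/ln(41) ≈ 0.2693

Elasticity = (dY/dX) · (X/Y)

dY/dX = 5/X
At X = 41: dY/dX = 5/41, Y = 5·ln(41)

Elasticity = (5/41) · (41 / (5·ln(41))) = 1/ln(41) ≈ 0.2693

Interpretation: for a small percentage change in X, the percentage change in Y is approximately 0.27 times as large.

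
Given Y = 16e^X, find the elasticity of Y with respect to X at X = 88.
Elasticity = 88

Elasticity = (dY/dX) · (X/Y)

dY/dX = 16·e^X
At X = 88: dY/dX = 16·e^88, Y = 16·e^88

Elasticity = (16·e^88) · (88 / (16·e^88)) = 88

Interpretation: for a small percentage change in X, the percentage change in Y is approximately 88.00 times as large.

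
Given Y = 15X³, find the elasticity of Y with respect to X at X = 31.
Elasticity = 3

Elasticity = (dY/dX) · (X/Y)

dY/dX = 45·X²
At X = 31: dY/dX = 43245, Y = 446865

Elasticity = 43245 · (31 / 446865) = 3

Interpretation: for a small percentage change in X, the percentage change in Y is approximately 3.00 times as large.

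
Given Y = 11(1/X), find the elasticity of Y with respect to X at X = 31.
Elasticity = -1

Elasticity = (dY/dX) · (X/Y)

dY/dX = -11/X²
At X = 31: dY/dX = -11/961, Y = 11/31

Elasticity = (-11/961) · (31 / (11/31)) = -1

Interpretation: for a small percentage change in X, the percentage change in Y is approximately -1.00 times as large.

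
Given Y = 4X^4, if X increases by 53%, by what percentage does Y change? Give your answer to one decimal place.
448.0%

For Y = 4X^4:
If X → X(1 + 0.53)
Then Y → Y · (1 + 0.53)^4
     ≈ Y · 5.4798

Percentage change = ((1 + 0.53)^4 − 1) × 100% ≈ 448.0%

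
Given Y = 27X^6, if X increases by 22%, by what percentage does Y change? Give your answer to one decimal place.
229.7%

For Y = 27X^6:
If X → X(1 + 0.22)
Then Y → Y · (1 + 0.22)^6
     ≈ Y · 3.2973

Percentage change = ((1 + 0.22)^6 − 1) × 100% ≈ 229.7%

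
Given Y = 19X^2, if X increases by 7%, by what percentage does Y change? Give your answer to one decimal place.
14.5%

For Y = 19X^2:
If X → X(1 + 0.07)
Then Y → Y · (1 + 0.07)^2
     = Y · 1.1449

Percentage change = ((1 + 0.07)^2 − 1) × 100% ≈ 14.5%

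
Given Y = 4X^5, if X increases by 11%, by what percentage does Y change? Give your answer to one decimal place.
68.5%

For Y = 4X^5:
If X → X(1 + 0.11)
Then Y → Y · (1 + 0.11)^5
     ≈ Y · 1.6851

Percentage change = ((1 + 0.11)^5 − 1) × 100% ≈ 68.5%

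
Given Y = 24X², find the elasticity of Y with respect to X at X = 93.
Elasticity = 2

Elasticity = (dY/dX) · (X/Y)

dY/dX = 48·X
At X = 93: dY/dX = 4464, Y = 207576

Elasticity = 4464 · (93 / 207576) = 2

Interpretation: for a small percentage change in X, the percentage change in Y is approximately 2.00 times as large.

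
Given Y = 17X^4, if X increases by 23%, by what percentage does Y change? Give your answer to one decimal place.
128.9%

For Y = 17X^4:
If X → X(1 + 0.23)
Then Y → Y · (1 + 0.23)^4
     ≈ Y · 2.2889

Percentage change = ((1 + 0.23)^4 − 1) × 100% ≈ 128.9%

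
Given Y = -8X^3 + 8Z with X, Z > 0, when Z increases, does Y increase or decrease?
Y increases

Taking the partial derivative:
∂Y/∂Z = 8

∂Y/∂Z = 8 > 0 (assuming positive values)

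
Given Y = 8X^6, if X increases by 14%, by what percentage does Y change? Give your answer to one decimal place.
119.5%

For Y = 8X^6:
If X → X(1 + 0.14)
Then Y → Y · (1 + 0.14)^6
     ≈ Y · 2.1950

Percentage change = ((1 + 0.14)^6 − 1) × 100% ≈ 119.5%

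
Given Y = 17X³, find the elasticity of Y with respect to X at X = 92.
Elasticity = 3

Elasticity = (dY/dX) · (X/Y)

dY/dX = 51·X²
At X = 92: dY/dX = 431664, Y = 13237696

Elasticity = 431664 · (92 / 13237696) = 3

Interpretation: for a small percentage change in X, the percentage change in Y is approximately 3.00 times as large.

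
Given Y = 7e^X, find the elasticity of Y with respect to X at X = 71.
Elasticity = 71

Elasticity = (dY/dX) · (X/Y)

dY/dX = 7·e^X
At X = 71: dY/dX = 7·e^71, Y = 7·e^71

Elasticity = (7·e^71) · (71 / (7·e^71)) = 71

Interpretation: for a small percentage change in X, the percentage change in Y is approximately 71.00 times as large.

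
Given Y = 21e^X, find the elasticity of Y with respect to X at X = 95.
Elasticity = 95

Elasticity = (dY/dX) · (X/Y)

dY/dX = 21·e^X
At X = 95: dY/dX = 21·e^95, Y = 21·e^95

Elasticity = (21·e^95) · (95 / (21·e^95)) = 95

Interpretation: for a small percentage change in X, the percentage change in Y is approximately 95.00 times as large.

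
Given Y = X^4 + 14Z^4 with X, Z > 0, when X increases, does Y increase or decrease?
Y increases

Taking the partial derivative:
∂Y/∂X = 4X^3

∂Y/∂X = 4X^3 > 0 (assuming positive values)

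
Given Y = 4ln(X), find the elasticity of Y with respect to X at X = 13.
Elasticity = 1/ln(13) ≈ 0.3899

Elasticity = (dY/dX) · (X/Y)

dY/dX = 4/X
At X = 13: dY/dX = 4/13, Y = 4·ln(13)

Elasticity = (4/13) · (13 / (4·ln(13))) = 1/ln(13) ≈ 0.3899

Interpretation: for a small percentage change in X, the percentage change in Y is approximately 0.39 times as large.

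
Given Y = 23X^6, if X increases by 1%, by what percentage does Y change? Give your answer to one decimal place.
6.2%

For Y = 23X^6:
If X → X(1 + 0.01)
Then Y → Y · (1 + 0.01)^6
     ≈ Y · 1.0615

Percentage change = ((1 + 0.01)^6 − 1) × 100% ≈ 6.2%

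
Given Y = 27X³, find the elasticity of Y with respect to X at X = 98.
Elasticity = 3

Elasticity = (dY/dX) · (X/Y)

dY/dX = 81·X²
At X = 98: dY/dX = 777924, Y = 25412184

Elasticity = 777924 · (98 / 25412184) = 3

Interpretation: for a small percentage change in X, the percentage change in Y is approximately 3.00 times as large.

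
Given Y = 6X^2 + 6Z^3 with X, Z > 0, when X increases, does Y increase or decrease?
Y increases

Taking the partial derivative:
∂Y/∂X = 12X

∂Y/∂X = 12X > 0 (assuming positive values)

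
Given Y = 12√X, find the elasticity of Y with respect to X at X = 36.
Elasticity = 1/2

Elasticity = (dY/dX) · (X/Y)

dY/dX = 6/√X
At X = 36: dY/dX = 1, Y = 72

Elasticity = 1 · (36 / 72) = 1/2

Interpretation: for a small percentage change in X, the percentage change in Y is approximately 0.50 times as large.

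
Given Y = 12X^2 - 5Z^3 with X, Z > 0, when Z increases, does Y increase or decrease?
Y decreases

Taking the partial derivative:
∂Y/∂Z = -15Z^2

∂Y/∂Z = -15Z^2 < 0 (assuming positive values)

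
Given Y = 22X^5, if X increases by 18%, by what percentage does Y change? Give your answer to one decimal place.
128.8%

For Y = 22X^5:
If X → X(1 + 0.18)
Then Y → Y · (1 + 0.18)^5
     ≈ Y · 2.2878

Percentage change = ((1 + 0.18)^5 − 1) × 100% ≈ 128.8%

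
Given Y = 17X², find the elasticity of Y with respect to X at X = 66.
Elasticity = 2

Elasticity = (dY/dX) · (X/Y)

dY/dX = 34·X
At X = 66: dY/dX = 2244, Y = 74052

Elasticity = 2244 · (66 / 74052) = 2

Interpretation: for a small percentage change in X, the percentage change in Y is approximately 2.00 times as large.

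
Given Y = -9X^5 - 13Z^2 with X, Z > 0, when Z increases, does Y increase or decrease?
Y decreases

Taking the partial derivative:
∂Y/∂Z = -26Z

∂Y/∂Z = -26Z < 0 (assuming positive values)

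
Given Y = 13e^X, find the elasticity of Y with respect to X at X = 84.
Elasticity = 84

Elasticity = (dY/dX) · (X/Y)

dY/dX = 13·e^X
At X = 84: dY/dX = 13·e^84, Y = 13·e^84

Elasticity = (13·e^84) · (84 / (13·e^84)) = 84

Interpretation: for a small percentage change in X, the percentage change in Y is approximately 84.00 times as large.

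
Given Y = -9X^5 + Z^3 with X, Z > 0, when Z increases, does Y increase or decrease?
Y increases

Taking the partial derivative:
∂Y/∂Z = 3Z^2

∂Y/∂Z = 3Z^2 > 0 (assuming positive values)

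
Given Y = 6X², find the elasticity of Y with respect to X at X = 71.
Elasticity = 2

Elasticity = (dY/dX) · (X/Y)

dY/dX = 12·X
At X = 71: dY/dX = 852, Y = 30246

Elasticity = 852 · (71 / 30246) = 2

Interpretation: for a small percentage change in X, the percentage change in Y is approximately 2.00 times as large.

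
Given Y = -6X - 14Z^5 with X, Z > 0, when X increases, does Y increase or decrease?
Y decreases

Taking the partial derivative:
∂Y/∂X = -6

∂Y/∂X = -6 < 0 (assuming positive values)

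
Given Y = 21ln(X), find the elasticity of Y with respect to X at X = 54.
Elasticity = 1/ln(54) ≈ 0.2507

Elasticity = (dY/dX) · (X/Y)

dY/dX = 21/X
At X = 54: dY/dX = 7/18, Y = 21·ln(54)

Elasticity = (7/18) · (54 / (21·ln(54))) = 1/ln(54) ≈ 0.2507

Interpretation: for a small percentage change in X, the percentage change in Y is approximately 0.25 times as large.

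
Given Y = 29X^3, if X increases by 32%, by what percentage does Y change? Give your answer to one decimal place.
130.0%

For Y = 29X^3:
If X → X(1 + 0.32)
Then Y → Y · (1 + 0.32)^3
     ≈ Y · 2.3000

Percentage change = ((1 + 0.32)^3 − 1) × 100% ≈ 130.0%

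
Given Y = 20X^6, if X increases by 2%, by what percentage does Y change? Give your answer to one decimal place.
12.6%

For Y = 20X^6:
If X → X(1 + 0.02)
Then Y → Y · (1 + 0.02)^6
     ≈ Y · 1.1262

Percentage change = ((1 + 0.02)^6 − 1) × 100% ≈ 12.6%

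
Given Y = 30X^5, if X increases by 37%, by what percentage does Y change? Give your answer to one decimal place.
382.6%

For Y = 30X^5:
If X → X(1 + 0.37)
Then Y → Y · (1 + 0.37)^5
     ≈ Y · 4.8262

Percentage change = ((1 + 0.37)^5 − 1) × 100% ≈ 382.6%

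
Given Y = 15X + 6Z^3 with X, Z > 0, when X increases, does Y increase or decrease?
Y increases

Taking the partial derivative:
∂Y/∂X = 15

∂Y/∂X = 15 > 0 (assuming positive values)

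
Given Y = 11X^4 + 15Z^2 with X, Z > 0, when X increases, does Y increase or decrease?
Y increases

Taking the partial derivative:
∂Y/∂X = 44X^3

∂Y/∂X = 44X^3 > 0 (assuming positive values)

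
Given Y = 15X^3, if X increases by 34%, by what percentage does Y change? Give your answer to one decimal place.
140.6%

For Y = 15X^3:
If X → X(1 + 0.34)
Then Y → Y · (1 + 0.34)^3
     ≈ Y · 2.4061

Percentage change = ((1 + 0.34)^3 − 1) × 100% ≈ 140.6%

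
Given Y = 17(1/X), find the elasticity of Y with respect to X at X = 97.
Elasticity = -1

Elasticity = (dY/dX) · (X/Y)

dY/dX = -17/X²
At X = 97: dY/dX = -17/9409, Y = 17/97

Elasticity = (-17/9409) · (97 / (17/97)) = -1

Interpretation: for a small percentage change in X, the percentage change in Y is approximately -1.00 times as large.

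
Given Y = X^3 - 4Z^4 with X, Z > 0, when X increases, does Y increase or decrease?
Y increases

Taking the partial derivative:
∂Y/∂X = 3X^2

∂Y/∂X = 3X^2 > 0 (assuming positive values)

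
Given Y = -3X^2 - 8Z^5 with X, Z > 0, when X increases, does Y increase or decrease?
Y decreases

Taking the partial derivative:
∂Y/∂X = -6X

∂Y/∂X = -6X < 0 (assuming positive values)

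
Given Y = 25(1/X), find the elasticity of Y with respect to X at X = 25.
Elasticity = -1

Elasticity = (dY/dX) · (X/Y)

dY/dX = -25/X²
At X = 25: dY/dX = -1/25, Y = 1

Elasticity = (-1/25) · (25 / 1) = -1

Interpretation: for a small percentage change in X, the percentage change in Y is approximately -1.00 times as large.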